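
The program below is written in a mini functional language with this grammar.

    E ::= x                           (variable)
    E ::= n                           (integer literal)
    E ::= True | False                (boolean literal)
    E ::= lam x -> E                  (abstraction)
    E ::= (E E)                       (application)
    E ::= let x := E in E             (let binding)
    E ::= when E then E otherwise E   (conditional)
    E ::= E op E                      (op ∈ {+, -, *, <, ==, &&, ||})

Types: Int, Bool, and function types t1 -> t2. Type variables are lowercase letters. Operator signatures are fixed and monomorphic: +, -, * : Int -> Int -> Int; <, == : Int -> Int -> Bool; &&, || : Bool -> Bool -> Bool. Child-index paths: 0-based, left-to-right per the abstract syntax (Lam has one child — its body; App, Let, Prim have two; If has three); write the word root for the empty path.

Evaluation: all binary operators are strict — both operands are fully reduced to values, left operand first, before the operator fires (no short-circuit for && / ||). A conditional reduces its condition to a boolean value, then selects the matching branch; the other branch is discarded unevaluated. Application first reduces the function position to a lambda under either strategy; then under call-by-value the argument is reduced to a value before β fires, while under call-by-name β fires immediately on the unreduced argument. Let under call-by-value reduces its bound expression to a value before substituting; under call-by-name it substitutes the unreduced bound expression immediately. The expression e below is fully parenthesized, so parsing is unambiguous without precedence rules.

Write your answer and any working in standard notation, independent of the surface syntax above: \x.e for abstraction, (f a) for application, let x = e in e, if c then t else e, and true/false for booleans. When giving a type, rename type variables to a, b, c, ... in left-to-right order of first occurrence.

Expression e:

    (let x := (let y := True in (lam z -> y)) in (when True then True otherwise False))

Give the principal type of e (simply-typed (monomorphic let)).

Derivation:
let y : Bool
y : Bool
\z._ : a -> Bool
let x : a -> Bool
  unify Bool ~ Bool
  unify Bool ~ Bool

Answer: Bool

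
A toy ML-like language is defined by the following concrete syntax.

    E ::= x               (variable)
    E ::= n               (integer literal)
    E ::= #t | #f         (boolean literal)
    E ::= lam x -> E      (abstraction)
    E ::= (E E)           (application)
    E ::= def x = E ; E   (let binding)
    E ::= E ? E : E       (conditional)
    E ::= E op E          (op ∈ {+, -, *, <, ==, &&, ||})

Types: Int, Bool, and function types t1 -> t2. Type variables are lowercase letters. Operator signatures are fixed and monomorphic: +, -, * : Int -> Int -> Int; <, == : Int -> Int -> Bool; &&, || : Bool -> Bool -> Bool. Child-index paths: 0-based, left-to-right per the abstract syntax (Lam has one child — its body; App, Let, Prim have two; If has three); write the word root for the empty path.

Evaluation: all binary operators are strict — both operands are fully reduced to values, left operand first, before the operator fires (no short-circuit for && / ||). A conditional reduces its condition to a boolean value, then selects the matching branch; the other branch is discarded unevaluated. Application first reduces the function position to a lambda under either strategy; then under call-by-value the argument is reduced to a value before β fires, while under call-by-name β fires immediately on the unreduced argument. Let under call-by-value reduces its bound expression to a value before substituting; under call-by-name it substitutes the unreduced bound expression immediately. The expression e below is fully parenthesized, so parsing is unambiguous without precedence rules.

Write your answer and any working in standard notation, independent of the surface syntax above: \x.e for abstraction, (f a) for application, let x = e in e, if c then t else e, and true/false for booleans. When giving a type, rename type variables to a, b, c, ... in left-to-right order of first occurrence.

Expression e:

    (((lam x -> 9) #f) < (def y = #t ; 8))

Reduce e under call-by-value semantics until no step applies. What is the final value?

Working:
step 0: (((\x.9) false) < (let y = true in 8))
step 1: [beta@0] (9 < (let y = true in 8))
step 2: [let@1] (9 < 8)
step 3: [delta@root] false

Answer: false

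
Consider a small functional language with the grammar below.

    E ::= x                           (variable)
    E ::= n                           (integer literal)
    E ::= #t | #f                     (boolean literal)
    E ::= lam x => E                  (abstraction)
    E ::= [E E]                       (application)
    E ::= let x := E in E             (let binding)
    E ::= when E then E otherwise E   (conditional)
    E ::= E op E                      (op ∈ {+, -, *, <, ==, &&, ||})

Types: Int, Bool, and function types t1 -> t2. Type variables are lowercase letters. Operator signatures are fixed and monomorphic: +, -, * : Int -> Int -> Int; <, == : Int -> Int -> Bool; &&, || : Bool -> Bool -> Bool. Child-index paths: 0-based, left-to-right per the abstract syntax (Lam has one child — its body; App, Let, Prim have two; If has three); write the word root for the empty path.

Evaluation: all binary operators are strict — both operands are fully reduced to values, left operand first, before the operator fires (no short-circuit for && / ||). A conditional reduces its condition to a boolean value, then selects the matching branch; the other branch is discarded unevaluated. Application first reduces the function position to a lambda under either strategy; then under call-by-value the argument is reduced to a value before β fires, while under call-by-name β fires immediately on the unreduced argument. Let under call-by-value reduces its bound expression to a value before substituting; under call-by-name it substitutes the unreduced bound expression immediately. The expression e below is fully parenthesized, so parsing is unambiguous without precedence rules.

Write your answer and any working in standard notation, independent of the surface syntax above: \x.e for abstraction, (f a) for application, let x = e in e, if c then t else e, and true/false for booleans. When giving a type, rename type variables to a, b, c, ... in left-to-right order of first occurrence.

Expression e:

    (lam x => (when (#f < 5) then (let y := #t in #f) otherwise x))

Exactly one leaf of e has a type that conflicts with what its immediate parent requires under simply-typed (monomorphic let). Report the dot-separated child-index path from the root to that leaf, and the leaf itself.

Answer: 0.0.0 : false

Trace:
  unify Bool ~ Int
  FAIL: mismatch Bool ~ Int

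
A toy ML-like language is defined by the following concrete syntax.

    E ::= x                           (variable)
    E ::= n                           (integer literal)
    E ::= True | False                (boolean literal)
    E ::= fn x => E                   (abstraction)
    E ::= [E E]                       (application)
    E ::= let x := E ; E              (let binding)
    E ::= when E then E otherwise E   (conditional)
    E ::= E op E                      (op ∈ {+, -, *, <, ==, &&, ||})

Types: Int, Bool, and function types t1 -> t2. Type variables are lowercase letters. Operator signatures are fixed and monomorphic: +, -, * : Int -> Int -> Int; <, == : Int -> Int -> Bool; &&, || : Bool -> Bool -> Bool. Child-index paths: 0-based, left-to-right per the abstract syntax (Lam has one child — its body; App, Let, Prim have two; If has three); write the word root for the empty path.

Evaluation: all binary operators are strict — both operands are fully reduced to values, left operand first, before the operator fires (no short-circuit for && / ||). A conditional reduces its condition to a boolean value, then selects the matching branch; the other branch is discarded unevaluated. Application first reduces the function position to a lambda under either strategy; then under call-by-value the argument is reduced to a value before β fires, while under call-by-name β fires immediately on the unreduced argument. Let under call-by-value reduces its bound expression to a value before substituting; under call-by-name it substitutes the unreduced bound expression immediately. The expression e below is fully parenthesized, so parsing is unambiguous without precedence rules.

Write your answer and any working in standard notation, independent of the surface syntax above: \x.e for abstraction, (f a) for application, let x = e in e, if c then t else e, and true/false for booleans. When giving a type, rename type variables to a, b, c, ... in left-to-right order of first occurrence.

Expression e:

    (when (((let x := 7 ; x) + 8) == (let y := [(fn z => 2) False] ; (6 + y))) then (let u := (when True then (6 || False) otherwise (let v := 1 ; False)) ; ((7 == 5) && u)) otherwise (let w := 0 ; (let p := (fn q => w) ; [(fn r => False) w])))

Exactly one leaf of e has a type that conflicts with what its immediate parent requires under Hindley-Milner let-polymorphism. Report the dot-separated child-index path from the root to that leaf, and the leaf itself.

Trace:
let x : Int
x : Int
  unify Int ~ Int
  unify Int ~ Int
  unify Int ~ Int
\z._ : a -> Int
  unify a -> Int ~ Bool -> b
  unify a ~ Bool
  unify Int ~ b
_ _ : Int
let y : Int
  unify Int ~ Int
y : Int
  unify Int ~ Int
  unify Int ~ Int
  unify Bool ~ Bool
  unify Bool ~ Bool
  unify Int ~ Bool
  FAIL: mismatch Int ~ Bool

Answer: 1.0.1.0 : 6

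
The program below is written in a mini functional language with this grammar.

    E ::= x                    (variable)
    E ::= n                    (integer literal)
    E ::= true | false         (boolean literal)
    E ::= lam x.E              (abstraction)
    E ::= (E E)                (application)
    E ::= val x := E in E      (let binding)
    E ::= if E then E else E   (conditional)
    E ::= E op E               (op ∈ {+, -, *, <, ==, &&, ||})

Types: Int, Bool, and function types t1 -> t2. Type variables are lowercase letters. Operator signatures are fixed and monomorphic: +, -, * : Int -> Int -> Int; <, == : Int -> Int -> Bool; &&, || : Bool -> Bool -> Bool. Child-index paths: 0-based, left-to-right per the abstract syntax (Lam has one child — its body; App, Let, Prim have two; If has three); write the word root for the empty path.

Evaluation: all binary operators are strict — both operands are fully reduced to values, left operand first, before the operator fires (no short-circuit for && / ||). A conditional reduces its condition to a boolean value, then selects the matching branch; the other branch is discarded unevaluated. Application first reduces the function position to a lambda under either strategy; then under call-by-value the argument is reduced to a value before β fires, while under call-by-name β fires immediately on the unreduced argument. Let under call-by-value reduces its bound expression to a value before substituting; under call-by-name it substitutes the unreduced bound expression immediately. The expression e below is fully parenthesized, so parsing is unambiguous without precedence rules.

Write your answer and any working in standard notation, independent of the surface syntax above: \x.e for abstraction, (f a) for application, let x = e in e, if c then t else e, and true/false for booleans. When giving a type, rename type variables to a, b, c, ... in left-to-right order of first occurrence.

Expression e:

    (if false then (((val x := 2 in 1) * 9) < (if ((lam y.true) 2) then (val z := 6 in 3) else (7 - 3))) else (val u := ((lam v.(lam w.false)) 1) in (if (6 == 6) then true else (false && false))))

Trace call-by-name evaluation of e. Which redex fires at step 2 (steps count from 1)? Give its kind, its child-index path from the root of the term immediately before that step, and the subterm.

Answer: let at root : (let u = ((\v.(\w.false)) 1) in (if (6 == 6) then true else (false && false)))

Trace:
step 0: (if false then (((let x = 2 in 1) * 9) < (if ((\y.true) 2) then (let z = 6 in 3) else (7 - 3))) else (let u = ((\v.(\w.false)) 1) in (if (6 == 6) then true else (false && false))))
step 1: [if@root] (let u = ((\v.(\w.false)) 1) in (if (6 == 6) then true else (false && false)))
step 2: [let@root] (if (6 == 6) then true else (false && false))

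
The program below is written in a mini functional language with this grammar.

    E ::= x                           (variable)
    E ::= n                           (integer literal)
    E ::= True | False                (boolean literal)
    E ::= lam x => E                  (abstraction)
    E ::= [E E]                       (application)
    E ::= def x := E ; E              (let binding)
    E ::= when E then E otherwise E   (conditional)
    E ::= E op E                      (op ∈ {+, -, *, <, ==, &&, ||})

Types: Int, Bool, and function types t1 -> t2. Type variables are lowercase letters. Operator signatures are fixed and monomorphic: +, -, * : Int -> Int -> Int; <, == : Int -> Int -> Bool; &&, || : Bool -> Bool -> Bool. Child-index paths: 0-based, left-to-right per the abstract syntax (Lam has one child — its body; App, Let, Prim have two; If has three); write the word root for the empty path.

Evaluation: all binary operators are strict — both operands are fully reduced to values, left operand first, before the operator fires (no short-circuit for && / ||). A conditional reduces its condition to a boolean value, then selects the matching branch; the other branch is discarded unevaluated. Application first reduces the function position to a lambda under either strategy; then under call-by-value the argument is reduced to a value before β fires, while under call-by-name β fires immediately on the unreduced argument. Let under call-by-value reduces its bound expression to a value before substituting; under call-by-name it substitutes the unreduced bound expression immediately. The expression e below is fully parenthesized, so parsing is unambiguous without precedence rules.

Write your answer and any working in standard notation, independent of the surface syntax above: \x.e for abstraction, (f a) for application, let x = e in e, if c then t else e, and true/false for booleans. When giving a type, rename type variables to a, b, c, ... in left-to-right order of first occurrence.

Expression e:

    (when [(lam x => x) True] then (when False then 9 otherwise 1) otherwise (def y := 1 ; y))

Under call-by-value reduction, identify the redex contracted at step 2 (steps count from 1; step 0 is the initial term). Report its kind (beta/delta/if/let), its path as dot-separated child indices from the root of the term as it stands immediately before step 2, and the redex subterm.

Answer: if at root : (if true then (if false then 9 else 1) else (let y = 1 in y))

Working:
step 0: (if ((\x.x) true) then (if false then 9 else 1) else (let y = 1 in y))
step 1: [beta@0] (if true then (if false then 9 else 1) else (let y = 1 in y))
step 2: [if@root] (if false then 9 else 1)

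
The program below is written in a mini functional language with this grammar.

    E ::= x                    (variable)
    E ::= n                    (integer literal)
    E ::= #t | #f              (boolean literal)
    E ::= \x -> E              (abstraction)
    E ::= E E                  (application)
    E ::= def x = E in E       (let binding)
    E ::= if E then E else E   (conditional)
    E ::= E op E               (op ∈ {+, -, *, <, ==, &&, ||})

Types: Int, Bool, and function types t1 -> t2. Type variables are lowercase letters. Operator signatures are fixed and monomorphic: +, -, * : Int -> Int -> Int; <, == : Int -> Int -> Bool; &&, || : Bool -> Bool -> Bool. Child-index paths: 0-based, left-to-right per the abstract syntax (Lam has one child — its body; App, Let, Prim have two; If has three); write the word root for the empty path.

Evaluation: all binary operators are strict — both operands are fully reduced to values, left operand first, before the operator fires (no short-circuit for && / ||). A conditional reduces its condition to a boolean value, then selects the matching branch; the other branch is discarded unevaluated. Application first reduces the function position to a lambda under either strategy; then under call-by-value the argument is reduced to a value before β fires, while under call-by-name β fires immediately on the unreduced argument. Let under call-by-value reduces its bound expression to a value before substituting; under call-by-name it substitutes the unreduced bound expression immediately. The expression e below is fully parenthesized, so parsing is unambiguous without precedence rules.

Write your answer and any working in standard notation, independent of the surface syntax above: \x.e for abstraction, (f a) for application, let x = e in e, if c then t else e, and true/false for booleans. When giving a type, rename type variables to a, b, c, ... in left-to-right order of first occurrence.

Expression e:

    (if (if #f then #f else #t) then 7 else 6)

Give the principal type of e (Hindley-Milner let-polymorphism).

Answer: Int

Working:
  unify Bool ~ Bool
  unify Bool ~ Bool
  unify Bool ~ Bool
  unify Int ~ Int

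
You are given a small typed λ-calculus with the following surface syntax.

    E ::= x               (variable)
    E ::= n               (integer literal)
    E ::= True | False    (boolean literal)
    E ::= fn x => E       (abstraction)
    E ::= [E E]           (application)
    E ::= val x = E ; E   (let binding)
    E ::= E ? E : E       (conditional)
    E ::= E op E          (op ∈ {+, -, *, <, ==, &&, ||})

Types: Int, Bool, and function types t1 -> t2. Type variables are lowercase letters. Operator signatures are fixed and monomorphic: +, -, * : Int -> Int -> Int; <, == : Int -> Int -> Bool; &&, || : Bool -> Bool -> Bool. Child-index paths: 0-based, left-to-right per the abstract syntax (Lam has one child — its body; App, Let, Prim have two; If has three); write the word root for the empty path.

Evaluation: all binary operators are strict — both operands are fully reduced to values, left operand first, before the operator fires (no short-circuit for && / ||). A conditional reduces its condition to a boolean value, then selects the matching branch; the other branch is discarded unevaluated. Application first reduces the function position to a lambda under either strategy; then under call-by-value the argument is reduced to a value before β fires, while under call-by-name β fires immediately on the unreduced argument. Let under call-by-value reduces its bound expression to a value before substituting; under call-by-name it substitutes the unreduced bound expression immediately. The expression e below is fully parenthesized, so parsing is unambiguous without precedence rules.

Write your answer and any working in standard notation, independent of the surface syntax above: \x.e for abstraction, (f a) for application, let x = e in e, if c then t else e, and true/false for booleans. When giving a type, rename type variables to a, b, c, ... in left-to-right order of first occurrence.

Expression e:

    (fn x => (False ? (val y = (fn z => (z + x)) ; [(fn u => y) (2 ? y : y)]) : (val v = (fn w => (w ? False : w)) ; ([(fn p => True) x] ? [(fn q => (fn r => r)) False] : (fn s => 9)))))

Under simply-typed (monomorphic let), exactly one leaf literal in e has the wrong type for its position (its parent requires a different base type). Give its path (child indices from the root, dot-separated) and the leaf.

Trace:
  unify Bool ~ Bool
z : b
  unify b ~ Int
x : a
  unify a ~ Int
\z._ : Int -> Int
let y : Int -> Int
y : Int -> Int
\u._ : c -> Int -> Int
  unify Int ~ Bool
  FAIL: mismatch Int ~ Bool

Answer: 0.1.1.1.0 : 2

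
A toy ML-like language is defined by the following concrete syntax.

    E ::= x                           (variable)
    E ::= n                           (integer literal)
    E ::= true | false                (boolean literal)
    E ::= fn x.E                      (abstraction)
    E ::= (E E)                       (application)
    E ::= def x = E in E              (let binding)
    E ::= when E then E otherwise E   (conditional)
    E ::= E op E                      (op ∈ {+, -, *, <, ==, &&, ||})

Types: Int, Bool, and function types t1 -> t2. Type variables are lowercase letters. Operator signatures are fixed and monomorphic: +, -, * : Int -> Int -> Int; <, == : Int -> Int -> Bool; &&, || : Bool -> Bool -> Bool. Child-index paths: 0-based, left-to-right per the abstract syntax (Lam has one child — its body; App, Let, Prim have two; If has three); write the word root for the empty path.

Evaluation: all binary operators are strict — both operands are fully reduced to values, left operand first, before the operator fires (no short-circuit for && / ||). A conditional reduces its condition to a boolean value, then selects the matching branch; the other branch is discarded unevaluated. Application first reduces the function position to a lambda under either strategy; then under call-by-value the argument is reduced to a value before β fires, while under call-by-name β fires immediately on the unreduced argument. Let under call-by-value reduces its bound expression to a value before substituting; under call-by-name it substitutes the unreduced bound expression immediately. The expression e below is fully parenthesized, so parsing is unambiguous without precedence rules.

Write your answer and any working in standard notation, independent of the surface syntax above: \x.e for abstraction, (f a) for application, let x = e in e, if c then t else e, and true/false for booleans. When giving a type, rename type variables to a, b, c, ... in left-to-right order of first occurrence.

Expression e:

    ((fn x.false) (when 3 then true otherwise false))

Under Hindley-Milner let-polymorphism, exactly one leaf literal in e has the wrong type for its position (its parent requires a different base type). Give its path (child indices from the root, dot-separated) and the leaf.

Working:
\x._ : a -> Bool
  unify Int ~ Bool
  FAIL: mismatch Int ~ Bool

Answer: 1.0 : 3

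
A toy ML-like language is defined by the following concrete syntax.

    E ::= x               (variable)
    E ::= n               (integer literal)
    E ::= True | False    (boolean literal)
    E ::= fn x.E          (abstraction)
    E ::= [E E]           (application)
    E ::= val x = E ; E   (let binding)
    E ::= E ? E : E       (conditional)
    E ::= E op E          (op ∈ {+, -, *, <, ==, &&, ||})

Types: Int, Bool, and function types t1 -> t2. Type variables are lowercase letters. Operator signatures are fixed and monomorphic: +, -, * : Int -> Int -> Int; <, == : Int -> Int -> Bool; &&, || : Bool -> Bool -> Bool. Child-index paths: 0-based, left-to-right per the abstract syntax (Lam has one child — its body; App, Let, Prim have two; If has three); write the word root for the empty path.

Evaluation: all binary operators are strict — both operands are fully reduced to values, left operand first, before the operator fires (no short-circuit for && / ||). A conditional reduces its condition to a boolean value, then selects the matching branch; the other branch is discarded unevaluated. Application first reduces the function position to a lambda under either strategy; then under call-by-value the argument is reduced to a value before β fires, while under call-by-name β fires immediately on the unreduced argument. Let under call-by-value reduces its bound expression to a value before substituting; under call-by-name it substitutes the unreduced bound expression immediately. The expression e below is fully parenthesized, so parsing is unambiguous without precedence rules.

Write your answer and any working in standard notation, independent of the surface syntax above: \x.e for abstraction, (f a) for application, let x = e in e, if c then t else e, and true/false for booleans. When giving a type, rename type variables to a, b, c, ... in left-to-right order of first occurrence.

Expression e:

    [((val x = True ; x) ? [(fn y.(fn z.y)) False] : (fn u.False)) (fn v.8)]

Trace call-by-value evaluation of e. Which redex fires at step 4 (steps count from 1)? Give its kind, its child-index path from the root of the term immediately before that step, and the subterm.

Answer: beta at root : ((\z.false) (\v.8))

Working:
step 0: ((if (let x = true in x) then ((\y.(\z.y)) false) else (\u.false)) (\v.8))
step 1: [let@0.0] ((if true then ((\y.(\z.y)) false) else (\u.false)) (\v.8))
step 2: [if@0] (((\y.(\z.y)) false) (\v.8))
step 3: [beta@0] ((\z.false) (\v.8))
step 4: [beta@root] false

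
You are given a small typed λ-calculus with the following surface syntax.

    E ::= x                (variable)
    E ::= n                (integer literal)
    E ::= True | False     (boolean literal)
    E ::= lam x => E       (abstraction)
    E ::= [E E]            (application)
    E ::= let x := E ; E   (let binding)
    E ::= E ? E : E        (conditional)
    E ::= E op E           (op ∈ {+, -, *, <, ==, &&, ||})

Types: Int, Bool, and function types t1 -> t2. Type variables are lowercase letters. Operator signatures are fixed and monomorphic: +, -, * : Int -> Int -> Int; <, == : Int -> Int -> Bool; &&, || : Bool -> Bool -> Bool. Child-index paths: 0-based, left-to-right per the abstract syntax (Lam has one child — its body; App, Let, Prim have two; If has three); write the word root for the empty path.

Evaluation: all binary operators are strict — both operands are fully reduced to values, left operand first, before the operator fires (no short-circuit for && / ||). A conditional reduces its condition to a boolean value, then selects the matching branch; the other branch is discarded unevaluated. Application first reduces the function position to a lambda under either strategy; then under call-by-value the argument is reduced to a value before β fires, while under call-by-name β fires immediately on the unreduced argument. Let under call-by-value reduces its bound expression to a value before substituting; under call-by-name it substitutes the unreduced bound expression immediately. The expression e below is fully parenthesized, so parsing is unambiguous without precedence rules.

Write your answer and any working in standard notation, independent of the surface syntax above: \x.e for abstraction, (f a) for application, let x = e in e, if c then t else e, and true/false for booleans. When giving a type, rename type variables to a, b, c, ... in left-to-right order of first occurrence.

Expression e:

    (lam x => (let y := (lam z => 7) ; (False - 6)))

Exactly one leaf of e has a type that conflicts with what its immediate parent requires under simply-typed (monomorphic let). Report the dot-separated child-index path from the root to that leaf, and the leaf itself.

Answer: 0.1.0 : false

Working:
\z._ : b -> Int
let y : b -> Int
  unify Bool ~ Int
  FAIL: mismatch Bool ~ Int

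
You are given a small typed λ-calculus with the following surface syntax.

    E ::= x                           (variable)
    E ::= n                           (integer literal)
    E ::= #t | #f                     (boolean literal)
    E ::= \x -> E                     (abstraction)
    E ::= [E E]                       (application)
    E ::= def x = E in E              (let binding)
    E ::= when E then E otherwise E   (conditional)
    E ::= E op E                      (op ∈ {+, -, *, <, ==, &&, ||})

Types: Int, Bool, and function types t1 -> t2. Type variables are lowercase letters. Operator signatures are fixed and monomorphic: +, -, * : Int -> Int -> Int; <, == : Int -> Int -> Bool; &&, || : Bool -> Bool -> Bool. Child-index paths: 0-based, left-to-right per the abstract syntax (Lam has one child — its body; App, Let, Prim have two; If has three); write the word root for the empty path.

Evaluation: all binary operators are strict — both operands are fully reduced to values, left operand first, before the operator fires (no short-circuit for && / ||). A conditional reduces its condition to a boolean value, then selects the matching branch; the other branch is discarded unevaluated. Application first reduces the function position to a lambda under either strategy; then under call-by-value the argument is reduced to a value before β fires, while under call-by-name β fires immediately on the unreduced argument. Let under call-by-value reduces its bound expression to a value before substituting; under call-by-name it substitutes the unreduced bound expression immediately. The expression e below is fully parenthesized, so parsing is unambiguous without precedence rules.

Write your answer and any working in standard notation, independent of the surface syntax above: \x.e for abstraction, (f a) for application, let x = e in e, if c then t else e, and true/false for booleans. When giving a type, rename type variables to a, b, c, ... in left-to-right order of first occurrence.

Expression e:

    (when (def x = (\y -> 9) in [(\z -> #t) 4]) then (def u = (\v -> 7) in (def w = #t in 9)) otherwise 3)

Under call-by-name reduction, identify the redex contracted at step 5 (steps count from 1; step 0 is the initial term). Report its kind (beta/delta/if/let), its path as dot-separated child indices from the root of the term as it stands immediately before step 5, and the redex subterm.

Answer: let at root : (let w = true in 9)

Working:
step 0: (if (let x = (\y.9) in ((\z.true) 4)) then (let u = (\v.7) in (let w = true in 9)) else 3)
step 1: [let@0] (if ((\z.true) 4) then (let u = (\v.7) in (let w = true in 9)) else 3)
step 2: [beta@0] (if true then (let u = (\v.7) in (let w = true in 9)) else 3)
step 3: [if@root] (let u = (\v.7) in (let w = true in 9))
step 4: [let@root] (let w = true in 9)
step 5: [let@root] 9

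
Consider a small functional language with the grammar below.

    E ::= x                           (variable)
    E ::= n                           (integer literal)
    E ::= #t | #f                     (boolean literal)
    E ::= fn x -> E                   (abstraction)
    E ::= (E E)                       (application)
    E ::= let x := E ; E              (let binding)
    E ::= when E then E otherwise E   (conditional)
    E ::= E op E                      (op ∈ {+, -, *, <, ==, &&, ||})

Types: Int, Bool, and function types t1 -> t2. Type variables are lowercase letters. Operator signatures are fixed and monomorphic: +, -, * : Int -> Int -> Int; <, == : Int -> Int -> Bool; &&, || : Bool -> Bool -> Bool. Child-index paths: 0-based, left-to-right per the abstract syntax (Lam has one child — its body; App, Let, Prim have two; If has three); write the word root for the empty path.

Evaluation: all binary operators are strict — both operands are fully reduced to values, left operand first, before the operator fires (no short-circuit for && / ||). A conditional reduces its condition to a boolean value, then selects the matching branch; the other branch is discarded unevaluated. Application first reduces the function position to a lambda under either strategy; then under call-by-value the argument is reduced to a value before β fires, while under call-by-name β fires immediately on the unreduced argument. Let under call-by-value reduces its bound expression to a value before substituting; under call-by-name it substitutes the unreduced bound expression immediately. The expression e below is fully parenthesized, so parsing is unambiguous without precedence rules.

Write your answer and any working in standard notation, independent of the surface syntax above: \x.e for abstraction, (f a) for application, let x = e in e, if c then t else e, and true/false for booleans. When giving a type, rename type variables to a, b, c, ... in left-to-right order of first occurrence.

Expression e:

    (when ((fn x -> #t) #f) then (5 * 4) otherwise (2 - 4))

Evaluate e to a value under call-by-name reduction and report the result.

Working:
step 0: (if ((\x.true) false) then (5 * 4) else (2 - 4))
step 1: [beta@0] (if true then (5 * 4) else (2 - 4))
step 2: [if@root] (5 * 4)
step 3: [delta@root] 20

Answer: 20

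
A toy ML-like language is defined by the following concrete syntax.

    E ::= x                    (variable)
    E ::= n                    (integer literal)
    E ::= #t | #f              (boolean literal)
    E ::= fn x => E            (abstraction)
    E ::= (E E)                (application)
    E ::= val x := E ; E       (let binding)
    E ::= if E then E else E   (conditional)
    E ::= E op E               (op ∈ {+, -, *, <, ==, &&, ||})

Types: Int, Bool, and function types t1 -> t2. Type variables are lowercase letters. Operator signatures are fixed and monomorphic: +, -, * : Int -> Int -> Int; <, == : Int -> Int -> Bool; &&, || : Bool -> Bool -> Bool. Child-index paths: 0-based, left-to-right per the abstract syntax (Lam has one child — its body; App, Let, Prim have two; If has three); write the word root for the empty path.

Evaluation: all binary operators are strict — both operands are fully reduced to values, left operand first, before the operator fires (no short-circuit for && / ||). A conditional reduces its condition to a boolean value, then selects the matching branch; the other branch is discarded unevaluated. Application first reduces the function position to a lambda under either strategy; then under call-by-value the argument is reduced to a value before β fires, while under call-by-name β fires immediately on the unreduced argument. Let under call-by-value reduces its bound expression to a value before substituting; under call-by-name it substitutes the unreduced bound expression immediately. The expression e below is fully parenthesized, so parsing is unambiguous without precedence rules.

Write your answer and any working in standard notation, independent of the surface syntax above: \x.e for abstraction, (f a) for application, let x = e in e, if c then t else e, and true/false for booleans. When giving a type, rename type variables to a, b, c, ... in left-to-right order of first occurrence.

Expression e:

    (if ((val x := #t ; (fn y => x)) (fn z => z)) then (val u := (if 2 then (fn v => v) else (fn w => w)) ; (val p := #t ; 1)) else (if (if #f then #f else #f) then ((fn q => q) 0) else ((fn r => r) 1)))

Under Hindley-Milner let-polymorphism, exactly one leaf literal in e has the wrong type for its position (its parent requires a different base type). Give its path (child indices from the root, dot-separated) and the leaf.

Trace:
let x : Bool
x : Bool
\y._ : a -> Bool
z : b
\z._ : b -> b
  unify a -> Bool ~ (b -> b) -> c
  unify a ~ b -> b
  unify Bool ~ c
_ _ : Bool
  unify Bool ~ Bool
  unify Int ~ Bool
  FAIL: mismatch Int ~ Bool

Answer: 1.0.0 : 2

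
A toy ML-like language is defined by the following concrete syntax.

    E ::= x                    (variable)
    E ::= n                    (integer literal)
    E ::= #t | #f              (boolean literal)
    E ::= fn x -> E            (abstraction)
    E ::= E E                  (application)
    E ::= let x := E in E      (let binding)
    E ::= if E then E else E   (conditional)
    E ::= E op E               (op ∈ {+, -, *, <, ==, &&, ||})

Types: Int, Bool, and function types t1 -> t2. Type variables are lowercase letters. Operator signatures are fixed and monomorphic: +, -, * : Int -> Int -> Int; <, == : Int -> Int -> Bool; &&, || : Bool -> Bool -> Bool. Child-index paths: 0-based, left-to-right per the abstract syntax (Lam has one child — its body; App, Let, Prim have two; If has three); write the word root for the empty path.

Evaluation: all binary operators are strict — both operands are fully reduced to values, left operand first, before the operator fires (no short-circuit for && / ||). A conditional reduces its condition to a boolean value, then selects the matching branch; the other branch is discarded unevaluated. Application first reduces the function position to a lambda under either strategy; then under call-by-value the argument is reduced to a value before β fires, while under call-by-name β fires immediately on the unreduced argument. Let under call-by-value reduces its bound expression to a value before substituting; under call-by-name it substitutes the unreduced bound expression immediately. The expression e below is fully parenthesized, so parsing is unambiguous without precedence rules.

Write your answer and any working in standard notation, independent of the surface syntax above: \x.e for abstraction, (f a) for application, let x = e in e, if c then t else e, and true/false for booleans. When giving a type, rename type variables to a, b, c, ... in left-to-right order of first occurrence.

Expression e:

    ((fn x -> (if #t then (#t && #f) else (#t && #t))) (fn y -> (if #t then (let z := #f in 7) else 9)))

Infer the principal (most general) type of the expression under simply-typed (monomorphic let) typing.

Answer: Bool

Trace:
  unify Bool ~ Bool
  unify Bool ~ Bool
  unify Bool ~ Bool
  unify Bool ~ Bool
  unify Bool ~ Bool
  unify Bool ~ Bool
\x._ : a -> Bool
  unify Bool ~ Bool
let z : Bool
  unify Int ~ Int
\y._ : b -> Int
  unify a -> Bool ~ (b -> Int) -> c
  unify a ~ b -> Int
  unify Bool ~ c
_ _ : Bool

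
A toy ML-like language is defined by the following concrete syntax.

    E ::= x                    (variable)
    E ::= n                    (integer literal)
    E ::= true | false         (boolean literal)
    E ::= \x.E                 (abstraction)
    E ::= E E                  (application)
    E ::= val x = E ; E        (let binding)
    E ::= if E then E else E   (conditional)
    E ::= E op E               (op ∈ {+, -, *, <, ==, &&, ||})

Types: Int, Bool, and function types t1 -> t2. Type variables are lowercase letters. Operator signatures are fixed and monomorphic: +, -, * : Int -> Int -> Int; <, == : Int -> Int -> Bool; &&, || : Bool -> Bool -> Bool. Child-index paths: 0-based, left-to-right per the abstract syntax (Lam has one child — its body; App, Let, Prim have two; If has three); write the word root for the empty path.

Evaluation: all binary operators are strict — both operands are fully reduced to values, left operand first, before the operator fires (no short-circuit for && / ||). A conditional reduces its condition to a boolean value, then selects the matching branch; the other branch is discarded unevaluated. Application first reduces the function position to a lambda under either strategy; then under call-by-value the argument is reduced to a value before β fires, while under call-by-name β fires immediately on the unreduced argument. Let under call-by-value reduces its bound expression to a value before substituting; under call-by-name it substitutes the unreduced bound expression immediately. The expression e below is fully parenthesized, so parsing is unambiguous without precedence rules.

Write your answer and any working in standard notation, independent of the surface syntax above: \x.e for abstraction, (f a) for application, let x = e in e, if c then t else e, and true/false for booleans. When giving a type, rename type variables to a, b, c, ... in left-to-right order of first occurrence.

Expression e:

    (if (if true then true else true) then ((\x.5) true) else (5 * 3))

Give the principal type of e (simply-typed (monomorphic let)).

Working:
  unify Bool ~ Bool
  unify Bool ~ Bool
  unify Bool ~ Bool
\x._ : a -> Int
  unify a -> Int ~ Bool -> b
  unify a ~ Bool
  unify Int ~ b
_ _ : Int
  unify Int ~ Int
  unify Int ~ Int
  unify Int ~ Int

Answer: Int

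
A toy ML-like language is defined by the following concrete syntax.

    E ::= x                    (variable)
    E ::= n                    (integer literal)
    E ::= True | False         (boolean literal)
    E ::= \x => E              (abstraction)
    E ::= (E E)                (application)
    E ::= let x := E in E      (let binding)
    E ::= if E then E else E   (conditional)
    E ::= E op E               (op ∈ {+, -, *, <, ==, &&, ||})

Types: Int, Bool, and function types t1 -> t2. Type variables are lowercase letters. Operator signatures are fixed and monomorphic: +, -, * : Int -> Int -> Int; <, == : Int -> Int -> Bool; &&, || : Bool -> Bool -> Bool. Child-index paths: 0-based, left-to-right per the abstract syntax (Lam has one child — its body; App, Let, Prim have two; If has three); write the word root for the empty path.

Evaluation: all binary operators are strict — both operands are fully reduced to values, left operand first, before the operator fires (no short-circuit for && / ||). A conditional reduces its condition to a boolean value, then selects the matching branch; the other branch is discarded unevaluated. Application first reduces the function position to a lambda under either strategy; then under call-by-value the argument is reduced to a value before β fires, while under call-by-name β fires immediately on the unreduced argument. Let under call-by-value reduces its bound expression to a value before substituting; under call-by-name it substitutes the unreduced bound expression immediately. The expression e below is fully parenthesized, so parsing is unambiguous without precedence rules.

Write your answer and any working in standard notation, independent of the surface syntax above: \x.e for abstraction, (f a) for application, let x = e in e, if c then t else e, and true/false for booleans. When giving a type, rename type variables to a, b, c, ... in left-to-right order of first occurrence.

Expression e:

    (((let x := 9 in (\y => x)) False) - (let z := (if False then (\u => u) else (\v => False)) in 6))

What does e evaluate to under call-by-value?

Answer: 3

Working:
step 0: (((let x = 9 in (\y.x)) false) - (let z = (if false then (\u.u) else (\v.false)) in 6))
step 1: [let@0.0] (((\y.9) false) - (let z = (if false then (\u.u) else (\v.false)) in 6))
step 2: [beta@0] (9 - (let z = (if false then (\u.u) else (\v.false)) in 6))
step 3: [if@1.0] (9 - (let z = (\v.false) in 6))
step 4: [let@1] (9 - 6)
step 5: [delta@root] 3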